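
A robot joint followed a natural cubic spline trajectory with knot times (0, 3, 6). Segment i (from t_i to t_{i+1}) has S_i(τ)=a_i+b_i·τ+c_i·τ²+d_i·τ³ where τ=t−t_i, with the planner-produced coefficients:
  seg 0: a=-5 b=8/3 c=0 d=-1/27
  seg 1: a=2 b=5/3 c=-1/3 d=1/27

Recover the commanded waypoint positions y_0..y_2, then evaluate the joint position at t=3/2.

y_0=-5 y_1=2 y_2=5
S(3/2) = -9/8

y_0 = S_0(0) = a_0 = -5
y_1 = S_1(0) = a_1 = 2
y_2 = S_1(3) = 5
t_q=3/2 is in segment 0 (τ=3/2); S_0(τ)=-9/8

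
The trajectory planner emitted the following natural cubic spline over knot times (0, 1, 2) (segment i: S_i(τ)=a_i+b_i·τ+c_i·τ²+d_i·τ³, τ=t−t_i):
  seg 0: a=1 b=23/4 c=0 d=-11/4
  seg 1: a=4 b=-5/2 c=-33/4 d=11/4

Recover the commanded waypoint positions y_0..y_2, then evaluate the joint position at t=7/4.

y_0 = S_0(0) = a_0 = 1
y_1 = S_1(0) = a_1 = 4
y_2 = S_1(1) = -4
t_q=7/4 is in segment 1 (τ=3/4); S_1(τ)=-347/256

y_0=1 y_1=4 y_2=-4
S(7/4) = -347/256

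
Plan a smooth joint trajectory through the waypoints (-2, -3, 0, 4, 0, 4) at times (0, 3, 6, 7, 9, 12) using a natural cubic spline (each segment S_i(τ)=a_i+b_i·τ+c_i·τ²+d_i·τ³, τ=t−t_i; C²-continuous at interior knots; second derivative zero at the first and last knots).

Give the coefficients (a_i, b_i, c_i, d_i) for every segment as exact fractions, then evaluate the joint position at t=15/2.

Δ: Δ0=-1/3, Δ1=1, Δ2=4, Δ3=-2, Δ4=4/3
row 1: diag=12, rhs=8; c'=1/4, d'=2/3
row 2: denom=8−3·1/4=29/4; d'=(18−3·2/3)/(29/4)=64/29
row 3: denom=6−1·4/29=170/29; d'=(-36−1·64/29)/(170/29)=-554/85
row 4: denom=10−2·29/85=792/85; d'=(20−2·-554/85)/(792/85)=39/11
back: M4=39/11
back: M3=-554/85−29/85·39/11=-85/11
back: M2=64/29−4/29·-85/11=36/11
back: M1=2/3−1/4·36/11=-5/33
M: M0=0, M1=-5/33, M2=36/11, M3=-85/11, M4=39/11, M5=0
seg 0: a=-2, c=M0/2=0, d=(M1−M0)/(6·3)=-5/594, b=Δ0−h0·(2M0+M1)/6=-17/66
seg 1: a=-3, c=M1/2=-5/66, d=(M2−M1)/(6·3)=113/594, b=Δ1−h1·(2M1+M2)/6=-16/33
seg 2: a=0, c=M2/2=18/11, d=(M3−M2)/(6·1)=-11/6, b=Δ2−h2·(2M2+M3)/6=277/66
seg 3: a=4, c=M3/2=-85/22, d=(M4−M3)/(6·2)=31/33, b=Δ3−h3·(2M3+M4)/6=65/33
seg 4: a=0, c=M4/2=39/22, d=(M5−M4)/(6·3)=-13/66, b=Δ4−h4·(2M4+M5)/6=-73/33
t_q=15/2 → seg 3, τ=1/2; S=4+65/33·τ+-85/22·τ²+31/33·τ³=91/22

  seg 0: a=-2 b=-17/66 c=0 d=-5/594
  seg 1: a=-3 b=-16/33 c=-5/66 d=113/594
  seg 2: a=0 b=277/66 c=18/11 d=-11/6
  seg 3: a=4 b=65/33 c=-85/22 d=31/33
  seg 4: a=0 b=-73/33 c=39/22 d=-13/66
S(15/2) = 91/22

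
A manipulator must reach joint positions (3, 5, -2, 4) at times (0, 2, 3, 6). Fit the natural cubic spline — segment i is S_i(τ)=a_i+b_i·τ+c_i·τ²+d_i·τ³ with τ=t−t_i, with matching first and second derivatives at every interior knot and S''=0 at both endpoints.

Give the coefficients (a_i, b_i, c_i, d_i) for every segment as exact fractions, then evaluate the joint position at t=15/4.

Δ: Δ0=1, Δ1=-7, Δ2=2
row 1: diag=6, rhs=-48; c'=1/6, d'=-8
row 2: denom=8−1·1/6=47/6; d'=(54−1·-8)/(47/6)=372/47
back: M2=372/47
back: M1=-8−1/6·372/47=-438/47
M: M0=0, M1=-438/47, M2=372/47, M3=0
seg 0: a=3, c=M0/2=0, d=(M1−M0)/(6·2)=-73/94, b=Δ0−h0·(2M0+M1)/6=193/47
seg 1: a=5, c=M1/2=-219/47, d=(M2−M1)/(6·1)=135/47, b=Δ1−h1·(2M1+M2)/6=-245/47
seg 2: a=-2, c=M2/2=186/47, d=(M3−M2)/(6·3)=-62/141, b=Δ2−h2·(2M2+M3)/6=-278/47
t_q=15/4 → seg 2, τ=3/4; S=-2+-278/47·τ+186/47·τ²+-62/141·τ³=-6611/1504

  seg 0: a=3 b=193/47 c=0 d=-73/94
  seg 1: a=5 b=-245/47 c=-219/47 d=135/47
  seg 2: a=-2 b=-278/47 c=186/47 d=-62/141
S(15/4) = -6611/1504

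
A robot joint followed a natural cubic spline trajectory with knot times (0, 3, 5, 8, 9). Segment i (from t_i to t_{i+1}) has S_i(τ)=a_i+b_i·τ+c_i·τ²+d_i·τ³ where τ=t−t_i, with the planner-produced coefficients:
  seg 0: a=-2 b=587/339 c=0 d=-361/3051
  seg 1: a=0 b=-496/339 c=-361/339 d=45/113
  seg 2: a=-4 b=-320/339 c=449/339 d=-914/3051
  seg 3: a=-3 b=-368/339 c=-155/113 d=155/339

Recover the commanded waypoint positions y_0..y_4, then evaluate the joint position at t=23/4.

y_0=-2 y_1=0 y_2=-4 y_3=-3 y_4=-5
S(23/4) = -14787/3616

y_0 = S_0(0) = a_0 = -2
y_1 = S_1(0) = a_1 = 0
y_2 = S_2(0) = a_2 = -4
y_3 = S_3(0) = a_3 = -3
y_4 = S_3(1) = -5
t_q=23/4 is in segment 2 (τ=3/4); S_2(τ)=-14787/3616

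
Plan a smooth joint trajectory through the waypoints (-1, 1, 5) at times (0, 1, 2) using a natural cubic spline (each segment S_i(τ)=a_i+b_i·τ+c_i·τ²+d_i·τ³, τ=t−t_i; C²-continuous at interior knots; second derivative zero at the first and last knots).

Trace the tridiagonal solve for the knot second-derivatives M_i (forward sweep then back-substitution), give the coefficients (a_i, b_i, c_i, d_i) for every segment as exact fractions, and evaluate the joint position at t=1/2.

Δ: Δ0=2, Δ1=4
row 1: diag=4, rhs=12; c'=1/4, d'=3
back: M1=3
M: M0=0, M1=3, M2=0
seg 0: a=-1, c=M0/2=0, d=(M1−M0)/(6·1)=1/2, b=Δ0−h0·(2M0+M1)/6=3/2
seg 1: a=1, c=M1/2=3/2, d=(M2−M1)/(6·1)=-1/2, b=Δ1−h1·(2M1+M2)/6=3
t_q=1/2 → seg 0, τ=1/2; S=-1+3/2·τ+0·τ²+1/2·τ³=-3/16

  seg 0: a=-1 b=3/2 c=0 d=1/2
  seg 1: a=1 b=3 c=3/2 d=-1/2
S(1/2) = -3/16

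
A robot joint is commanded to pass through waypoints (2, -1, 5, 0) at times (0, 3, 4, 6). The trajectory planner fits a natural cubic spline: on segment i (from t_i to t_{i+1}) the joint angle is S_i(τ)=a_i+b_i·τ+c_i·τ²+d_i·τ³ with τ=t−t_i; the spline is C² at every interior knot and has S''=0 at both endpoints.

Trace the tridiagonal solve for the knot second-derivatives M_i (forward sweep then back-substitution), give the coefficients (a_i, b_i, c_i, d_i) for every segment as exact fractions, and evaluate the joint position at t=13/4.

  seg 0: a=2 b=-397/94 c=0 d=101/282
  seg 1: a=-1 b=256/47 c=303/94 d=-251/94
  seg 2: a=5 b=365/94 c=-225/47 d=75/94
S(13/4) = 3137/6016

Δ: Δ0=-1, Δ1=6, Δ2=-5/2
row 1: diag=8, rhs=42; c'=1/8, d'=21/4
row 2: denom=6−1·1/8=47/8; d'=(-51−1·21/4)/(47/8)=-450/47
back: M2=-450/47
back: M1=21/4−1/8·-450/47=303/47
M: M0=0, M1=303/47, M2=-450/47, M3=0
seg 0: a=2, c=M0/2=0, d=(M1−M0)/(6·3)=101/282, b=Δ0−h0·(2M0+M1)/6=-397/94
seg 1: a=-1, c=M1/2=303/94, d=(M2−M1)/(6·1)=-251/94, b=Δ1−h1·(2M1+M2)/6=256/47
seg 2: a=5, c=M2/2=-225/47, d=(M3−M2)/(6·2)=75/94, b=Δ2−h2·(2M2+M3)/6=365/94
t_q=13/4 → seg 1, τ=1/4; S=-1+256/47·τ+303/94·τ²+-251/94·τ³=3137/6016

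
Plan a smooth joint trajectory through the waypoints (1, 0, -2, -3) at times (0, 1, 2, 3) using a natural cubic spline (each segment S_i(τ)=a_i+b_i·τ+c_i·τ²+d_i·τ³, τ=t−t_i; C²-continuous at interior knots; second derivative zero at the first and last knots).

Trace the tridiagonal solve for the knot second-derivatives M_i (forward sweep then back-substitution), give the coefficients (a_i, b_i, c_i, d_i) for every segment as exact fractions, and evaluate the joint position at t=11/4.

Δ: Δ0=-1, Δ1=-2, Δ2=-1
row 1: diag=4, rhs=-6; c'=1/4, d'=-3/2
row 2: denom=4−1·1/4=15/4; d'=(6−1·-3/2)/(15/4)=2
back: M2=2
back: M1=-3/2−1/4·2=-2
M: M0=0, M1=-2, M2=2, M3=0
seg 0: a=1, c=M0/2=0, d=(M1−M0)/(6·1)=-1/3, b=Δ0−h0·(2M0+M1)/6=-2/3
seg 1: a=0, c=M1/2=-1, d=(M2−M1)/(6·1)=2/3, b=Δ1−h1·(2M1+M2)/6=-5/3
seg 2: a=-2, c=M2/2=1, d=(M3−M2)/(6·1)=-1/3, b=Δ2−h2·(2M2+M3)/6=-5/3
t_q=11/4 → seg 2, τ=3/4; S=-2+-5/3·τ+1·τ²+-1/3·τ³=-181/64

  seg 0: a=1 b=-2/3 c=0 d=-1/3
  seg 1: a=0 b=-5/3 c=-1 d=2/3
  seg 2: a=-2 b=-5/3 c=1 d=-1/3
S(11/4) = -181/64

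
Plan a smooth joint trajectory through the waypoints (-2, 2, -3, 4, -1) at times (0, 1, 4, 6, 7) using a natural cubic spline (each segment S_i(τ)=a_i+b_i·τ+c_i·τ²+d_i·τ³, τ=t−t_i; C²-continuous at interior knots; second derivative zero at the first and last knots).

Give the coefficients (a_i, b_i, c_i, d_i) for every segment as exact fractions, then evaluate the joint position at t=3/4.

  seg 0: a=-2 b=3056/591 c=0 d=-692/591
  seg 1: a=2 b=980/591 c=-692/197 d=1421/1773
  seg 2: a=-3 b=1313/591 c=729/197 d=-7237/4728
  seg 3: a=4 b=-1589/1182 c=-4321/788 d=4321/2364
S(3/4) = 4363/3152

Δ: Δ0=4, Δ1=-5/3, Δ2=7/2, Δ3=-5
row 1: diag=8, rhs=-34; c'=3/8, d'=-17/4
row 2: denom=10−3·3/8=71/8; d'=(31−3·-17/4)/(71/8)=350/71
row 3: denom=6−2·16/71=394/71; d'=(-51−2·350/71)/(394/71)=-4321/394
back: M3=-4321/394
back: M2=350/71−16/71·-4321/394=1458/197
back: M1=-17/4−3/8·1458/197=-1384/197
M: M0=0, M1=-1384/197, M2=1458/197, M3=-4321/394, M4=0
seg 0: a=-2, c=M0/2=0, d=(M1−M0)/(6·1)=-692/591, b=Δ0−h0·(2M0+M1)/6=3056/591
seg 1: a=2, c=M1/2=-692/197, d=(M2−M1)/(6·3)=1421/1773, b=Δ1−h1·(2M1+M2)/6=980/591
seg 2: a=-3, c=M2/2=729/197, d=(M3−M2)/(6·2)=-7237/4728, b=Δ2−h2·(2M2+M3)/6=1313/591
seg 3: a=4, c=M3/2=-4321/788, d=(M4−M3)/(6·1)=4321/2364, b=Δ3−h3·(2M3+M4)/6=-1589/1182
t_q=3/4 → seg 0, τ=3/4; S=-2+3056/591·τ+0·τ²+-692/591·τ³=4363/3152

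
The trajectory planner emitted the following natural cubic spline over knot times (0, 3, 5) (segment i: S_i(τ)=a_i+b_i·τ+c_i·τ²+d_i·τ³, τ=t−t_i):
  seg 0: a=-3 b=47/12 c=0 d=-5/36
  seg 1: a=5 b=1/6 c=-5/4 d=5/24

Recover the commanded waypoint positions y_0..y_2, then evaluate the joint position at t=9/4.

y_0 = S_0(0) = a_0 = -3
y_1 = S_1(0) = a_1 = 5
y_2 = S_1(2) = 2
t_q=9/4 is in segment 0 (τ=9/4); S_0(τ)=1083/256

y_0=-3 y_1=5 y_2=2
S(9/4) = 1083/256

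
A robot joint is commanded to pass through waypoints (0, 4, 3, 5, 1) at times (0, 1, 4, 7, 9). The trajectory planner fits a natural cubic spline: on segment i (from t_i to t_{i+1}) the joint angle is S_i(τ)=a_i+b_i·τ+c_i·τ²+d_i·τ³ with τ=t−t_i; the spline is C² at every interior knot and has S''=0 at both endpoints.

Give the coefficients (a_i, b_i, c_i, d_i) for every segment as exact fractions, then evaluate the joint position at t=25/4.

  seg 0: a=0 b=3727/798 c=0 d=-535/798
  seg 1: a=4 b=1061/399 c=-535/266 d=809/2394
  seg 2: a=3 b=-227/798 c=137/133 d=-569/2394
  seg 3: a=5 b=-208/399 c=-295/266 d=295/1596
S(25/4) = 82863/17024

Δ: Δ0=4, Δ1=-1/3, Δ2=2/3, Δ3=-2
row 1: diag=8, rhs=-26; c'=3/8, d'=-13/4
row 2: denom=12−3·3/8=87/8; d'=(6−3·-13/4)/(87/8)=42/29
row 3: denom=10−3·8/29=266/29; d'=(-16−3·42/29)/(266/29)=-295/133
back: M3=-295/133
back: M2=42/29−8/29·-295/133=274/133
back: M1=-13/4−3/8·274/133=-535/133
M: M0=0, M1=-535/133, M2=274/133, M3=-295/133, M4=0
seg 0: a=0, c=M0/2=0, d=(M1−M0)/(6·1)=-535/798, b=Δ0−h0·(2M0+M1)/6=3727/798
seg 1: a=4, c=M1/2=-535/266, d=(M2−M1)/(6·3)=809/2394, b=Δ1−h1·(2M1+M2)/6=1061/399
seg 2: a=3, c=M2/2=137/133, d=(M3−M2)/(6·3)=-569/2394, b=Δ2−h2·(2M2+M3)/6=-227/798
seg 3: a=5, c=M3/2=-295/266, d=(M4−M3)/(6·2)=295/1596, b=Δ3−h3·(2M3+M4)/6=-208/399
t_q=25/4 → seg 2, τ=9/4; S=3+-227/798·τ+137/133·τ²+-569/2394·τ³=82863/17024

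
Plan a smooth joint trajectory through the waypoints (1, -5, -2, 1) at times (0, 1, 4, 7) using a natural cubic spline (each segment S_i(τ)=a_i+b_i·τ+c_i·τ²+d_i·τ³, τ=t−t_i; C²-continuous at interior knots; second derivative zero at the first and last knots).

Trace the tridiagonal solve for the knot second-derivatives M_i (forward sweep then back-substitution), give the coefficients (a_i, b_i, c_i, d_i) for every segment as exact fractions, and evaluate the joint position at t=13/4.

  seg 0: a=1 b=-202/29 c=0 d=28/29
  seg 1: a=-5 b=-118/29 c=84/29 d=-35/87
  seg 2: a=-2 b=71/29 c=-21/29 d=7/87
S(13/4) = -7561/1856

Δ: Δ0=-6, Δ1=1, Δ2=1
row 1: diag=8, rhs=42; c'=3/8, d'=21/4
row 2: denom=12−3·3/8=87/8; d'=(0−3·21/4)/(87/8)=-42/29
back: M2=-42/29
back: M1=21/4−3/8·-42/29=168/29
M: M0=0, M1=168/29, M2=-42/29, M3=0
seg 0: a=1, c=M0/2=0, d=(M1−M0)/(6·1)=28/29, b=Δ0−h0·(2M0+M1)/6=-202/29
seg 1: a=-5, c=M1/2=84/29, d=(M2−M1)/(6·3)=-35/87, b=Δ1−h1·(2M1+M2)/6=-118/29
seg 2: a=-2, c=M2/2=-21/29, d=(M3−M2)/(6·3)=7/87, b=Δ2−h2·(2M2+M3)/6=71/29
t_q=13/4 → seg 1, τ=9/4; S=-5+-118/29·τ+84/29·τ²+-35/87·τ³=-7561/1856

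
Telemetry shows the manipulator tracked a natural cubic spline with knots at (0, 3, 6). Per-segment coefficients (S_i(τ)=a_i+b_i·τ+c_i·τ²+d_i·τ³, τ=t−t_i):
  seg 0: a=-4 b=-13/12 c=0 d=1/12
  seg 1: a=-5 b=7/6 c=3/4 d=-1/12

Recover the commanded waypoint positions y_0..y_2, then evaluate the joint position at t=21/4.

y_0 = S_0(0) = a_0 = -4
y_1 = S_1(0) = a_1 = -5
y_2 = S_1(3) = 3
t_q=21/4 is in segment 1 (τ=9/4); S_1(τ)=121/256

y_0=-4 y_1=-5 y_2=3
S(21/4) = 121/256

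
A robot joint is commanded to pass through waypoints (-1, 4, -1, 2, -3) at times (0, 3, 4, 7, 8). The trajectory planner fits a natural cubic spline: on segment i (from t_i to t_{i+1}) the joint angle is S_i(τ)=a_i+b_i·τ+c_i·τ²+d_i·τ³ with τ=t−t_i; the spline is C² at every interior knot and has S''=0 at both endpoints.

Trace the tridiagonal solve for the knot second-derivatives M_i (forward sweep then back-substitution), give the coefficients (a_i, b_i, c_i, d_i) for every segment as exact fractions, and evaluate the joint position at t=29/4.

Δ: Δ0=5/3, Δ1=-5, Δ2=1, Δ3=-5
row 1: diag=8, rhs=-40; c'=1/8, d'=-5
row 2: denom=8−1·1/8=63/8; d'=(36−1·-5)/(63/8)=328/63
row 3: denom=8−3·8/21=48/7; d'=(-36−3·328/63)/(48/7)=-271/36
back: M3=-271/36
back: M2=328/63−8/21·-271/36=218/27
back: M1=-5−1/8·218/27=-649/108
M: M0=0, M1=-649/108, M2=218/27, M3=-271/36, M4=0
seg 0: a=-1, c=M0/2=0, d=(M1−M0)/(6·3)=-649/1944, b=Δ0−h0·(2M0+M1)/6=1009/216
seg 1: a=4, c=M1/2=-649/216, d=(M2−M1)/(6·1)=169/72, b=Δ1−h1·(2M1+M2)/6=-469/108
seg 2: a=-1, c=M2/2=109/27, d=(M3−M2)/(6·3)=-1685/1944, b=Δ2−h2·(2M2+M3)/6=-715/216
seg 3: a=2, c=M3/2=-271/72, d=(M4−M3)/(6·1)=271/216, b=Δ3−h3·(2M3+M4)/6=-269/108
t_q=29/4 → seg 3, τ=1/4; S=2+-269/108·τ+-271/72·τ²+271/216·τ³=5353/4608

  seg 0: a=-1 b=1009/216 c=0 d=-649/1944
  seg 1: a=4 b=-469/108 c=-649/216 d=169/72
  seg 2: a=-1 b=-715/216 c=109/27 d=-1685/1944
  seg 3: a=2 b=-269/108 c=-271/72 d=271/216
S(29/4) = 5353/4608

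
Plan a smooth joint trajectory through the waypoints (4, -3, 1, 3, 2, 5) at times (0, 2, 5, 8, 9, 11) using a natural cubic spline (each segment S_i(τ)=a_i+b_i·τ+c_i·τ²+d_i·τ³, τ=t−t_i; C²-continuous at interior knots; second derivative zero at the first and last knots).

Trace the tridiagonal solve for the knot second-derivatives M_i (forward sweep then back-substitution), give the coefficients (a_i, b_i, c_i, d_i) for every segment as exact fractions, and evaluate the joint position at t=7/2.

Δ: Δ0=-7/2, Δ1=4/3, Δ2=2/3, Δ3=-1, Δ4=3/2
row 1: diag=10, rhs=29; c'=3/10, d'=29/10
row 2: denom=12−3·3/10=111/10; d'=(-4−3·29/10)/(111/10)=-127/111
row 3: denom=8−3·10/37=266/37; d'=(-10−3·-127/111)/(266/37)=-243/266
row 4: denom=6−1·37/266=1559/266; d'=(15−1·-243/266)/(1559/266)=4233/1559
back: M4=4233/1559
back: M3=-243/266−37/266·4233/1559=-2013/1559
back: M2=-127/111−10/37·-2013/1559=-3719/4677
back: M1=29/10−3/10·-3719/4677=4893/1559
M: M0=0, M1=4893/1559, M2=-3719/4677, M3=-2013/1559, M4=4233/1559, M5=0
seg 0: a=4, c=M0/2=0, d=(M1−M0)/(6·2)=1631/6236, b=Δ0−h0·(2M0+M1)/6=-14175/3118
seg 1: a=-3, c=M1/2=4893/3118, d=(M2−M1)/(6·3)=-9199/42093, b=Δ1−h1·(2M1+M2)/6=-4389/3118
seg 2: a=1, c=M2/2=-3719/9354, d=(M3−M2)/(6·3)=-1160/42093, b=Δ2−h2·(2M2+M3)/6=6571/3118
seg 3: a=3, c=M3/2=-2013/3118, d=(M4−M3)/(6·1)=1041/1559, b=Δ3−h3·(2M3+M4)/6=-3187/3118
seg 4: a=2, c=M4/2=4233/3118, d=(M5−M4)/(6·2)=-1411/6236, b=Δ4−h4·(2M4+M5)/6=-967/3118
t_q=7/2 → seg 1, τ=3/2; S=-3+-4389/3118·τ+4893/3118·τ²+-9199/42093·τ³=-3614/1559

  seg 0: a=4 b=-14175/3118 c=0 d=1631/6236
  seg 1: a=-3 b=-4389/3118 c=4893/3118 d=-9199/42093
  seg 2: a=1 b=6571/3118 c=-3719/9354 d=-1160/42093
  seg 3: a=3 b=-3187/3118 c=-2013/3118 d=1041/1559
  seg 4: a=2 b=-967/3118 c=4233/3118 d=-1411/6236
S(7/2) = -3614/1559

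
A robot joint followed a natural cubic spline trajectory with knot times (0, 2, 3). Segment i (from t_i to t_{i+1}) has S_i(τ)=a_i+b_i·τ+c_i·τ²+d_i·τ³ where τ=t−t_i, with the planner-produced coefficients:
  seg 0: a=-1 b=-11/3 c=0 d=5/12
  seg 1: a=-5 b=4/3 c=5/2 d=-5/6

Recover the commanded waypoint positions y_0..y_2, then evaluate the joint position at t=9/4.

y_0=-1 y_1=-5 y_2=-2
S(9/4) = -579/128

y_0 = S_0(0) = a_0 = -1
y_1 = S_1(0) = a_1 = -5
y_2 = S_1(1) = -2
t_q=9/4 is in segment 1 (τ=1/4); S_1(τ)=-579/128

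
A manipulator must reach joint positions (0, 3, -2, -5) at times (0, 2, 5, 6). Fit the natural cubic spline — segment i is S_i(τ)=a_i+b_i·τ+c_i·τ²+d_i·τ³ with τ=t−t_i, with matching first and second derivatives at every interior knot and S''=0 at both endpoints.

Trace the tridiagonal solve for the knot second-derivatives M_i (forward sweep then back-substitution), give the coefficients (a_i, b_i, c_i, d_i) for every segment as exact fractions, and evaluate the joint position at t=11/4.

Δ: Δ0=3/2, Δ1=-5/3, Δ2=-3
row 1: diag=10, rhs=-19; c'=3/10, d'=-19/10
row 2: denom=8−3·3/10=71/10; d'=(-8−3·-19/10)/(71/10)=-23/71
back: M2=-23/71
back: M1=-19/10−3/10·-23/71=-128/71
M: M0=0, M1=-128/71, M2=-23/71, M3=0
seg 0: a=0, c=M0/2=0, d=(M1−M0)/(6·2)=-32/213, b=Δ0−h0·(2M0+M1)/6=895/426
seg 1: a=3, c=M1/2=-64/71, d=(M2−M1)/(6·3)=35/426, b=Δ1−h1·(2M1+M2)/6=127/426
seg 2: a=-2, c=M2/2=-23/142, d=(M3−M2)/(6·1)=23/426, b=Δ2−h2·(2M2+M3)/6=-616/213
t_q=11/4 → seg 1, τ=3/4; S=3+127/426·τ+-64/71·τ²+35/426·τ³=25003/9088

  seg 0: a=0 b=895/426 c=0 d=-32/213
  seg 1: a=3 b=127/426 c=-64/71 d=35/426
  seg 2: a=-2 b=-616/213 c=-23/142 d=23/426
S(11/4) = 25003/9088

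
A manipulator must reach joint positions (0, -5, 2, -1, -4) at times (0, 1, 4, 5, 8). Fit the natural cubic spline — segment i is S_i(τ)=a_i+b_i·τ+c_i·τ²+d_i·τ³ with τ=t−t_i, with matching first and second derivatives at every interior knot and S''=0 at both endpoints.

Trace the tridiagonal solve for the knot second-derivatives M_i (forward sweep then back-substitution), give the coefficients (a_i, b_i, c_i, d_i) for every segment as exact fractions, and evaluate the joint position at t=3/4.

Δ: Δ0=-5, Δ1=7/3, Δ2=-3, Δ3=-1
row 1: diag=8, rhs=44; c'=3/8, d'=11/2
row 2: denom=8−3·3/8=55/8; d'=(-32−3·11/2)/(55/8)=-388/55
row 3: denom=8−1·8/55=432/55; d'=(12−1·-388/55)/(432/55)=131/54
back: M3=131/54
back: M2=-388/55−8/55·131/54=-200/27
back: M1=11/2−3/8·-200/27=149/18
M: M0=0, M1=149/18, M2=-200/27, M3=131/54, M4=0
seg 0: a=0, c=M0/2=0, d=(M1−M0)/(6·1)=149/108, b=Δ0−h0·(2M0+M1)/6=-689/108
seg 1: a=-5, c=M1/2=149/36, d=(M2−M1)/(6·3)=-847/972, b=Δ1−h1·(2M1+M2)/6=-121/54
seg 2: a=2, c=M2/2=-100/27, d=(M3−M2)/(6·1)=59/36, b=Δ2−h2·(2M2+M3)/6=-101/108
seg 3: a=-1, c=M3/2=131/108, d=(M4−M3)/(6·3)=-131/972, b=Δ3−h3·(2M3+M4)/6=-185/54
t_q=3/4 → seg 0, τ=3/4; S=0+-689/108·τ+0·τ²+149/108·τ³=-9683/2304

  seg 0: a=0 b=-689/108 c=0 d=149/108
  seg 1: a=-5 b=-121/54 c=149/36 d=-847/972
  seg 2: a=2 b=-101/108 c=-100/27 d=59/36
  seg 3: a=-1 b=-185/54 c=131/108 d=-131/972
S(3/4) = -9683/2304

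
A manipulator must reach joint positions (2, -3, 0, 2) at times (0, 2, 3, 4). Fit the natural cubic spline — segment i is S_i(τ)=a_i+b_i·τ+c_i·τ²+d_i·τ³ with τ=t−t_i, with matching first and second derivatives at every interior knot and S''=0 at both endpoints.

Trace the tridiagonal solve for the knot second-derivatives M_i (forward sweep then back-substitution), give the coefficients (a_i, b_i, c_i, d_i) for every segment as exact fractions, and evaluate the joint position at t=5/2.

Δ: Δ0=-5/2, Δ1=3, Δ2=2
row 1: diag=6, rhs=33; c'=1/6, d'=11/2
row 2: denom=4−1·1/6=23/6; d'=(-6−1·11/2)/(23/6)=-3
back: M2=-3
back: M1=11/2−1/6·-3=6
M: M0=0, M1=6, M2=-3, M3=0
seg 0: a=2, c=M0/2=0, d=(M1−M0)/(6·2)=1/2, b=Δ0−h0·(2M0+M1)/6=-9/2
seg 1: a=-3, c=M1/2=3, d=(M2−M1)/(6·1)=-3/2, b=Δ1−h1·(2M1+M2)/6=3/2
seg 2: a=0, c=M2/2=-3/2, d=(M3−M2)/(6·1)=1/2, b=Δ2−h2·(2M2+M3)/6=3
t_q=5/2 → seg 1, τ=1/2; S=-3+3/2·τ+3·τ²+-3/2·τ³=-27/16

  seg 0: a=2 b=-9/2 c=0 d=1/2
  seg 1: a=-3 b=3/2 c=3 d=-3/2
  seg 2: a=0 b=3 c=-3/2 d=1/2
S(5/2) = -27/16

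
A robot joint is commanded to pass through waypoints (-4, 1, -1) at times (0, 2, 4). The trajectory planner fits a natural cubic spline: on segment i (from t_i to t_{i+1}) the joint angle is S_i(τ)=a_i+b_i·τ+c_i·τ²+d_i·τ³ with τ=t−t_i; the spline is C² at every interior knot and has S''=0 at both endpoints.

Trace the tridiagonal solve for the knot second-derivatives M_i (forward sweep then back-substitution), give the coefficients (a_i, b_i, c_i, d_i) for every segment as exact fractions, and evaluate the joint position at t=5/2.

Δ: Δ0=5/2, Δ1=-1
row 1: diag=8, rhs=-21; c'=1/4, d'=-21/8
back: M1=-21/8
M: M0=0, M1=-21/8, M2=0
seg 0: a=-4, c=M0/2=0, d=(M1−M0)/(6·2)=-7/32, b=Δ0−h0·(2M0+M1)/6=27/8
seg 1: a=1, c=M1/2=-21/16, d=(M2−M1)/(6·2)=7/32, b=Δ1−h1·(2M1+M2)/6=3/4
t_q=5/2 → seg 1, τ=1/2; S=1+3/4·τ+-21/16·τ²+7/32·τ³=275/256

  seg 0: a=-4 b=27/8 c=0 d=-7/32
  seg 1: a=1 b=3/4 c=-21/16 d=7/32
S(5/2) = 275/256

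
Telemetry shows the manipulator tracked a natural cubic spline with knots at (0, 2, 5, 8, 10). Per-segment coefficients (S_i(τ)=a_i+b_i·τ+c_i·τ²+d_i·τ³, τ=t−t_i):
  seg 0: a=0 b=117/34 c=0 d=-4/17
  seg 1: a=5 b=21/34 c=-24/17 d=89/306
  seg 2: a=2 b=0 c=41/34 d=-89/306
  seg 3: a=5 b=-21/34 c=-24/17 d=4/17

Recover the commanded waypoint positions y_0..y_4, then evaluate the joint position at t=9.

y_0 = S_0(0) = a_0 = 0
y_1 = S_1(0) = a_1 = 5
y_2 = S_2(0) = a_2 = 2
y_3 = S_3(0) = a_3 = 5
y_4 = S_3(2) = 0
t_q=9 is in segment 3 (τ=1); S_3(τ)=109/34

y_0=0 y_1=5 y_2=2 y_3=5 y_4=0
S(9) = 109/34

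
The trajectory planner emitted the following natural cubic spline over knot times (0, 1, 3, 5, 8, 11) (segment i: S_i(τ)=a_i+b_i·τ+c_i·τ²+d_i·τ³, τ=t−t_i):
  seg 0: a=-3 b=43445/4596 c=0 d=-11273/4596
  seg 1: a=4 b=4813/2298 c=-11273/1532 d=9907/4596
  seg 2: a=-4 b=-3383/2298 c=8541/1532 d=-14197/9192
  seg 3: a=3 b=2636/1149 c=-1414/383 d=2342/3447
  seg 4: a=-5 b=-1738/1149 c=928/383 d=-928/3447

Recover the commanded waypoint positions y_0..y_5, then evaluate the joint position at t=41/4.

y_0 = S_0(0) = a_0 = -3
y_1 = S_1(0) = a_1 = 4
y_2 = S_2(0) = a_2 = -4
y_3 = S_3(0) = a_3 = 3
y_4 = S_4(0) = a_4 = -5
y_5 = S_4(3) = 5
t_q=41/4 is in segment 4 (τ=9/4); S_4(τ)=305/383

y_0=-3 y_1=4 y_2=-4 y_3=3 y_4=-5 y_5=5
S(41/4) = 305/383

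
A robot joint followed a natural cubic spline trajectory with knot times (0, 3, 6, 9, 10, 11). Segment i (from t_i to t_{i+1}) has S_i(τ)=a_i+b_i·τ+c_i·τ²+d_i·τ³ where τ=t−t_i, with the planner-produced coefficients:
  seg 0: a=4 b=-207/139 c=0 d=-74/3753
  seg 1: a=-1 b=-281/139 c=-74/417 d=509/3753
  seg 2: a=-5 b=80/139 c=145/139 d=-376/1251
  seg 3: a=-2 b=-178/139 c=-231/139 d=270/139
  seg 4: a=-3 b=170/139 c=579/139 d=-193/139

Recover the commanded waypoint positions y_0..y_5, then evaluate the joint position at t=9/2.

y_0 = S_0(0) = a_0 = 4
y_1 = S_1(0) = a_1 = -1
y_2 = S_2(0) = a_2 = -5
y_3 = S_3(0) = a_3 = -2
y_4 = S_4(0) = a_4 = -3
y_5 = S_4(1) = 1
t_q=9/2 is in segment 1 (τ=3/2); S_1(τ)=-4419/1112

y_0=4 y_1=-1 y_2=-5 y_3=-2 y_4=-3 y_5=1
S(9/2) = -4419/1112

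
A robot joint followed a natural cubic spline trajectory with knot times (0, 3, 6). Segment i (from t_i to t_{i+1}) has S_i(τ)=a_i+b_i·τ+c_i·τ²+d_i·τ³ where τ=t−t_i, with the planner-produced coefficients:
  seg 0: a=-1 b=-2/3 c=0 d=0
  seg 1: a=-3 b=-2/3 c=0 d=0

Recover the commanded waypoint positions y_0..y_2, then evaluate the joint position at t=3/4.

y_0=-1 y_1=-3 y_2=-5
S(3/4) = -3/2

y_0 = S_0(0) = a_0 = -1
y_1 = S_1(0) = a_1 = -3
y_2 = S_1(3) = -5
t_q=3/4 is in segment 0 (τ=3/4); S_0(τ)=-3/2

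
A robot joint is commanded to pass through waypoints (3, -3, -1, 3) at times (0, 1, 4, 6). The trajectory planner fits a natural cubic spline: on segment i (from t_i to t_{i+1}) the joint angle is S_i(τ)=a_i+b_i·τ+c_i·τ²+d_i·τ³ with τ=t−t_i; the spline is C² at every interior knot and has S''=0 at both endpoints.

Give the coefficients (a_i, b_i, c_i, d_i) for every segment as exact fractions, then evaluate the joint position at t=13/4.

Δ: Δ0=-6, Δ1=2/3, Δ2=2
row 1: diag=8, rhs=40; c'=3/8, d'=5
row 2: denom=10−3·3/8=71/8; d'=(8−3·5)/(71/8)=-56/71
back: M2=-56/71
back: M1=5−3/8·-56/71=376/71
M: M0=0, M1=376/71, M2=-56/71, M3=0
seg 0: a=3, c=M0/2=0, d=(M1−M0)/(6·1)=188/213, b=Δ0−h0·(2M0+M1)/6=-1466/213
seg 1: a=-3, c=M1/2=188/71, d=(M2−M1)/(6·3)=-24/71, b=Δ1−h1·(2M1+M2)/6=-902/213
seg 2: a=-1, c=M2/2=-28/71, d=(M3−M2)/(6·2)=14/213, b=Δ2−h2·(2M2+M3)/6=538/213
t_q=13/4 → seg 1, τ=9/4; S=-3+-902/213·τ+188/71·τ²+-24/71·τ³=-1689/568

  seg 0: a=3 b=-1466/213 c=0 d=188/213
  seg 1: a=-3 b=-902/213 c=188/71 d=-24/71
  seg 2: a=-1 b=538/213 c=-28/71 d=14/213
S(13/4) = -1689/568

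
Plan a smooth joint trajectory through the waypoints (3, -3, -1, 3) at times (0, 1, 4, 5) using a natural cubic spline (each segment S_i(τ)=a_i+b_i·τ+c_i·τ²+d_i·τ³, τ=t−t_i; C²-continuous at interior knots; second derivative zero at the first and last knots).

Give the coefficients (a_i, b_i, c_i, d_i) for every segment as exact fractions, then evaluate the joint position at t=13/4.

Δ: Δ0=-6, Δ1=2/3, Δ2=4
row 1: diag=8, rhs=40; c'=3/8, d'=5
row 2: denom=8−3·3/8=55/8; d'=(20−3·5)/(55/8)=8/11
back: M2=8/11
back: M1=5−3/8·8/11=52/11
M: M0=0, M1=52/11, M2=8/11, M3=0
seg 0: a=3, c=M0/2=0, d=(M1−M0)/(6·1)=26/33, b=Δ0−h0·(2M0+M1)/6=-224/33
seg 1: a=-3, c=M1/2=26/11, d=(M2−M1)/(6·3)=-2/9, b=Δ1−h1·(2M1+M2)/6=-146/33
seg 2: a=-1, c=M2/2=4/11, d=(M3−M2)/(6·1)=-4/33, b=Δ2−h2·(2M2+M3)/6=124/33
t_q=13/4 → seg 1, τ=9/4; S=-3+-146/33·τ+26/11·τ²+-2/9·τ³=-1239/352

  seg 0: a=3 b=-224/33 c=0 d=26/33
  seg 1: a=-3 b=-146/33 c=26/11 d=-2/9
  seg 2: a=-1 b=124/33 c=4/11 d=-4/33
S(13/4) = -1239/352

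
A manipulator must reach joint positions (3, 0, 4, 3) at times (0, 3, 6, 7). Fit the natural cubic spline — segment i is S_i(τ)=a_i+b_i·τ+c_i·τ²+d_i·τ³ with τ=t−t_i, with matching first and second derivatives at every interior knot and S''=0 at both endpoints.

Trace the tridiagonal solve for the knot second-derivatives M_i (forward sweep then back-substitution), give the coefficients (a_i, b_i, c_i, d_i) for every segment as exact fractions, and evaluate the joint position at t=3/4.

  seg 0: a=3 b=-164/87 c=0 d=77/783
  seg 1: a=0 b=67/87 c=77/87 d=-182/783
  seg 2: a=4 b=-17/87 c=-35/29 d=35/87
S(3/4) = 3021/1856

Δ: Δ0=-1, Δ1=4/3, Δ2=-1
row 1: diag=12, rhs=14; c'=1/4, d'=7/6
row 2: denom=8−3·1/4=29/4; d'=(-14−3·7/6)/(29/4)=-70/29
back: M2=-70/29
back: M1=7/6−1/4·-70/29=154/87
M: M0=0, M1=154/87, M2=-70/29, M3=0
seg 0: a=3, c=M0/2=0, d=(M1−M0)/(6·3)=77/783, b=Δ0−h0·(2M0+M1)/6=-164/87
seg 1: a=0, c=M1/2=77/87, d=(M2−M1)/(6·3)=-182/783, b=Δ1−h1·(2M1+M2)/6=67/87
seg 2: a=4, c=M2/2=-35/29, d=(M3−M2)/(6·1)=35/87, b=Δ2−h2·(2M2+M3)/6=-17/87
t_q=3/4 → seg 0, τ=3/4; S=3+-164/87·τ+0·τ²+77/783·τ³=3021/1856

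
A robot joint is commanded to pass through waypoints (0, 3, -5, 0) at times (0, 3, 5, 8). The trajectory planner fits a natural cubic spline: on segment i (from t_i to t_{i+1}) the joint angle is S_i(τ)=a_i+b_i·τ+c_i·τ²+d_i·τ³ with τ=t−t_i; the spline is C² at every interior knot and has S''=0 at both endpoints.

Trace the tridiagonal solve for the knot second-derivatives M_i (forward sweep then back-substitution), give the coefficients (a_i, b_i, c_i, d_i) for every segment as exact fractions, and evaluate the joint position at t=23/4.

Δ: Δ0=1, Δ1=-4, Δ2=5/3
row 1: diag=10, rhs=-30; c'=1/5, d'=-3
row 2: denom=10−2·1/5=48/5; d'=(34−2·-3)/(48/5)=25/6
back: M2=25/6
back: M1=-3−1/5·25/6=-23/6
M: M0=0, M1=-23/6, M2=25/6, M3=0
seg 0: a=0, c=M0/2=0, d=(M1−M0)/(6·3)=-23/108, b=Δ0−h0·(2M0+M1)/6=35/12
seg 1: a=3, c=M1/2=-23/12, d=(M2−M1)/(6·2)=2/3, b=Δ1−h1·(2M1+M2)/6=-17/6
seg 2: a=-5, c=M2/2=25/12, d=(M3−M2)/(6·3)=-25/108, b=Δ2−h2·(2M2+M3)/6=-5/2
t_q=23/4 → seg 2, τ=3/4; S=-5+-5/2·τ+25/12·τ²+-25/108·τ³=-1485/256

  seg 0: a=0 b=35/12 c=0 d=-23/108
  seg 1: a=3 b=-17/6 c=-23/12 d=2/3
  seg 2: a=-5 b=-5/2 c=25/12 d=-25/108
S(23/4) = -1485/256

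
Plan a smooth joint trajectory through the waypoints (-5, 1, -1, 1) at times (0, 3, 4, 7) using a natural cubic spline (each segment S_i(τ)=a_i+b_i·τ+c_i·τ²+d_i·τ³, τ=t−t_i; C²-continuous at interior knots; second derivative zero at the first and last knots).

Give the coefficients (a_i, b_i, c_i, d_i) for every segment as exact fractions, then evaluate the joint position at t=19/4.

  seg 0: a=-5 b=230/63 c=0 d=-104/567
  seg 1: a=1 b=-82/63 c=-104/63 d=20/21
  seg 2: a=-1 b=-110/63 c=76/63 d=-76/567
S(19/4) = -27/16

Δ: Δ0=2, Δ1=-2, Δ2=2/3
row 1: diag=8, rhs=-24; c'=1/8, d'=-3
row 2: denom=8−1·1/8=63/8; d'=(16−1·-3)/(63/8)=152/63
back: M2=152/63
back: M1=-3−1/8·152/63=-208/63
M: M0=0, M1=-208/63, M2=152/63, M3=0
seg 0: a=-5, c=M0/2=0, d=(M1−M0)/(6·3)=-104/567, b=Δ0−h0·(2M0+M1)/6=230/63
seg 1: a=1, c=M1/2=-104/63, d=(M2−M1)/(6·1)=20/21, b=Δ1−h1·(2M1+M2)/6=-82/63
seg 2: a=-1, c=M2/2=76/63, d=(M3−M2)/(6·3)=-76/567, b=Δ2−h2·(2M2+M3)/6=-110/63
t_q=19/4 → seg 2, τ=3/4; S=-1+-110/63·τ+76/63·τ²+-76/567·τ³=-27/16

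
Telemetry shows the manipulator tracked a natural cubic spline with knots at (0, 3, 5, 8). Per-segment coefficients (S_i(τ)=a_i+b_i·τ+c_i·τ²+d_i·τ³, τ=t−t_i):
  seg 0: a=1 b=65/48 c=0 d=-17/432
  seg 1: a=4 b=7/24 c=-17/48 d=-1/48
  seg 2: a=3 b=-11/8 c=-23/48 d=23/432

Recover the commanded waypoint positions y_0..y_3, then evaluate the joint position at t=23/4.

y_0=1 y_1=4 y_2=3 y_3=-4
S(23/4) = 1763/1024

y_0 = S_0(0) = a_0 = 1
y_1 = S_1(0) = a_1 = 4
y_2 = S_2(0) = a_2 = 3
y_3 = S_2(3) = -4
t_q=23/4 is in segment 2 (τ=3/4); S_2(τ)=1763/1024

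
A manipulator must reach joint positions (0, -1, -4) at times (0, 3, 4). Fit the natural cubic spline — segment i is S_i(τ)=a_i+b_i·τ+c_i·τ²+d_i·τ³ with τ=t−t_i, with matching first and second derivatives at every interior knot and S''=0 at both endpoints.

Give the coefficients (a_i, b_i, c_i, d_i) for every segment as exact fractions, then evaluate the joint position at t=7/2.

Δ: Δ0=-1/3, Δ1=-3
row 1: diag=8, rhs=-16; c'=1/8, d'=-2
back: M1=-2
M: M0=0, M1=-2, M2=0
seg 0: a=0, c=M0/2=0, d=(M1−M0)/(6·3)=-1/9, b=Δ0−h0·(2M0+M1)/6=2/3
seg 1: a=-1, c=M1/2=-1, d=(M2−M1)/(6·1)=1/3, b=Δ1−h1·(2M1+M2)/6=-7/3
t_q=7/2 → seg 1, τ=1/2; S=-1+-7/3·τ+-1·τ²+1/3·τ³=-19/8

  seg 0: a=0 b=2/3 c=0 d=-1/9
  seg 1: a=-1 b=-7/3 c=-1 d=1/3
S(7/2) = -19/8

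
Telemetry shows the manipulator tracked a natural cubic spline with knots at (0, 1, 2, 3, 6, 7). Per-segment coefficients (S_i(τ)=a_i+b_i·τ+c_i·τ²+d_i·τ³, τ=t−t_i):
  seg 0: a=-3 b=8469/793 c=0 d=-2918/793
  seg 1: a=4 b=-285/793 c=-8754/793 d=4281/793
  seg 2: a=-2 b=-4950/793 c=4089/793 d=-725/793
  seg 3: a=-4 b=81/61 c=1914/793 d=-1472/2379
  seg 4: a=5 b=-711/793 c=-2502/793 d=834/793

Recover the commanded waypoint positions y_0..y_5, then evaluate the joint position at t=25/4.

y_0 = S_0(0) = a_0 = -3
y_1 = S_1(0) = a_1 = 4
y_2 = S_2(0) = a_2 = -2
y_3 = S_3(0) = a_3 = -4
y_4 = S_4(0) = a_4 = 5
y_5 = S_4(1) = 2
t_q=25/4 is in segment 4 (τ=1/4); S_4(τ)=116605/25376

y_0=-3 y_1=4 y_2=-2 y_3=-4 y_4=5 y_5=2
S(25/4) = 116605/25376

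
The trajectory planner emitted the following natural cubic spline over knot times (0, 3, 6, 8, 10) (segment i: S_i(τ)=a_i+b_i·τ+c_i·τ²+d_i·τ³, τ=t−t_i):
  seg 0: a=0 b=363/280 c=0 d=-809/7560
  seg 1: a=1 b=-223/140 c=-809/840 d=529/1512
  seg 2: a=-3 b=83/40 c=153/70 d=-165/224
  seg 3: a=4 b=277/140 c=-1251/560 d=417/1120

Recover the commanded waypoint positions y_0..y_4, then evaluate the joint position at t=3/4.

y_0=0 y_1=1 y_2=-3 y_3=4 y_4=2
S(3/4) = 3323/3584

y_0 = S_0(0) = a_0 = 0
y_1 = S_1(0) = a_1 = 1
y_2 = S_2(0) = a_2 = -3
y_3 = S_3(0) = a_3 = 4
y_4 = S_3(2) = 2
t_q=3/4 is in segment 0 (τ=3/4); S_0(τ)=3323/3584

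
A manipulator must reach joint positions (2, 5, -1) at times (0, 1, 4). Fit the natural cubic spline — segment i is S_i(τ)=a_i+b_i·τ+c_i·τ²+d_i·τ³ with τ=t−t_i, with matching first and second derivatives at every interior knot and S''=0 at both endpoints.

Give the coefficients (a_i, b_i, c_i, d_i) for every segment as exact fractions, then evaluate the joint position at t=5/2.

  seg 0: a=2 b=29/8 c=0 d=-5/8
  seg 1: a=5 b=7/4 c=-15/8 d=5/24
S(5/2) = 263/64

Δ: Δ0=3, Δ1=-2
row 1: diag=8, rhs=-30; c'=3/8, d'=-15/4
back: M1=-15/4
M: M0=0, M1=-15/4, M2=0
seg 0: a=2, c=M0/2=0, d=(M1−M0)/(6·1)=-5/8, b=Δ0−h0·(2M0+M1)/6=29/8
seg 1: a=5, c=M1/2=-15/8, d=(M2−M1)/(6·3)=5/24, b=Δ1−h1·(2M1+M2)/6=7/4
t_q=5/2 → seg 1, τ=3/2; S=5+7/4·τ+-15/8·τ²+5/24·τ³=263/64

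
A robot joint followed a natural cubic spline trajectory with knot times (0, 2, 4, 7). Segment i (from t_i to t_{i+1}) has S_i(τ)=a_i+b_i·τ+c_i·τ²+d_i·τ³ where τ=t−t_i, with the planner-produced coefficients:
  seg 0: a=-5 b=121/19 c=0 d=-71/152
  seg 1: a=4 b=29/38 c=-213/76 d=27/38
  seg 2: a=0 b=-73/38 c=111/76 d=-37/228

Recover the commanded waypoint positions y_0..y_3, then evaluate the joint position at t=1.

y_0=-5 y_1=4 y_2=0 y_3=3
S(1) = 137/152

y_0 = S_0(0) = a_0 = -5
y_1 = S_1(0) = a_1 = 4
y_2 = S_2(0) = a_2 = 0
y_3 = S_2(3) = 3
t_q=1 is in segment 0 (τ=1); S_0(τ)=137/152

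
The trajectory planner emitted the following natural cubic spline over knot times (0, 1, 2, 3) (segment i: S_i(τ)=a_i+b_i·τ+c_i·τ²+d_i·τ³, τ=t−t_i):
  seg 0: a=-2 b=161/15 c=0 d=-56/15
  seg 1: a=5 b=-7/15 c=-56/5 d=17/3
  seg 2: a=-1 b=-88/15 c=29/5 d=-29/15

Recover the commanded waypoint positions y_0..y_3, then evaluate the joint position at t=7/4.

y_0=-2 y_1=5 y_2=-1 y_3=-3
S(7/4) = 237/320

y_0 = S_0(0) = a_0 = -2
y_1 = S_1(0) = a_1 = 5
y_2 = S_2(0) = a_2 = -1
y_3 = S_2(1) = -3
t_q=7/4 is in segment 1 (τ=3/4); S_1(τ)=237/320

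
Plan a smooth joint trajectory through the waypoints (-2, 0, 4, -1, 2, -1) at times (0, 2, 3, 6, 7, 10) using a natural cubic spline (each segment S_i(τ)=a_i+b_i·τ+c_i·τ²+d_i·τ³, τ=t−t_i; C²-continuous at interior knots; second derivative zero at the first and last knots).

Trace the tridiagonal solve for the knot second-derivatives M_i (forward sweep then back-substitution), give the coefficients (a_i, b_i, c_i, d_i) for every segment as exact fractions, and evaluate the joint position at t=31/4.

Δ: Δ0=1, Δ1=4, Δ2=-5/3, Δ3=3, Δ4=-1
row 1: diag=6, rhs=18; c'=1/6, d'=3
row 2: denom=8−1·1/6=47/6; d'=(-34−1·3)/(47/6)=-222/47
row 3: denom=8−3·18/47=322/47; d'=(28−3·-222/47)/(322/47)=991/161
row 4: denom=8−1·47/322=2529/322; d'=(-24−1·991/161)/(2529/322)=-9710/2529
back: M4=-9710/2529
back: M3=991/161−47/322·-9710/2529=16984/2529
back: M2=-222/47−18/47·16984/2529=-2050/281
back: M1=3−1/6·-2050/281=3554/843
M: M0=0, M1=3554/843, M2=-2050/281, M3=16984/2529, M4=-9710/2529, M5=0
seg 0: a=-2, c=M0/2=0, d=(M1−M0)/(6·2)=1777/5058, b=Δ0−h0·(2M0+M1)/6=-1025/2529
seg 1: a=0, c=M1/2=1777/843, d=(M2−M1)/(6·1)=-4852/2529, b=Δ1−h1·(2M1+M2)/6=9637/2529
seg 2: a=4, c=M2/2=-1025/281, d=(M3−M2)/(6·3)=17717/22761, b=Δ2−h2·(2M2+M3)/6=5743/2529
seg 3: a=-1, c=M3/2=8492/2529, d=(M4−M3)/(6·1)=-1483/843, b=Δ3−h3·(2M3+M4)/6=3544/2529
seg 4: a=2, c=M4/2=-4855/2529, d=(M5−M4)/(6·3)=4855/22761, b=Δ4−h4·(2M4+M5)/6=7181/2529
t_q=31/4 → seg 4, τ=3/4; S=2+7181/2529·τ+-4855/2529·τ²+4855/22761·τ³=56465/17984

  seg 0: a=-2 b=-1025/2529 c=0 d=1777/5058
  seg 1: a=0 b=9637/2529 c=1777/843 d=-4852/2529
  seg 2: a=4 b=5743/2529 c=-1025/281 d=17717/22761
  seg 3: a=-1 b=3544/2529 c=8492/2529 d=-1483/843
  seg 4: a=2 b=7181/2529 c=-4855/2529 d=4855/22761
S(31/4) = 56465/17984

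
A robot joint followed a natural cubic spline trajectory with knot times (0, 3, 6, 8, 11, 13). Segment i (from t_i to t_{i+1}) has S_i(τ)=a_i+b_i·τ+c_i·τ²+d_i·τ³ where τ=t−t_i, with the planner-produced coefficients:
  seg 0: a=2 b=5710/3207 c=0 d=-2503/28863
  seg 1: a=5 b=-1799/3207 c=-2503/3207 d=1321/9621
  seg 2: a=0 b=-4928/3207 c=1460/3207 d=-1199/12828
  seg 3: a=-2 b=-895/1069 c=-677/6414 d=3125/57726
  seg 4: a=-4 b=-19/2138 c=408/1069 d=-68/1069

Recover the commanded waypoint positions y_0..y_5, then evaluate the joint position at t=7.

y_0 = S_0(0) = a_0 = 2
y_1 = S_1(0) = a_1 = 5
y_2 = S_2(0) = a_2 = 0
y_3 = S_3(0) = a_3 = -2
y_4 = S_4(0) = a_4 = -4
y_5 = S_4(2) = -3
t_q=7 is in segment 2 (τ=1); S_2(τ)=-15071/12828

y_0=2 y_1=5 y_2=0 y_3=-2 y_4=-4 y_5=-3
S(7) = -15071/12828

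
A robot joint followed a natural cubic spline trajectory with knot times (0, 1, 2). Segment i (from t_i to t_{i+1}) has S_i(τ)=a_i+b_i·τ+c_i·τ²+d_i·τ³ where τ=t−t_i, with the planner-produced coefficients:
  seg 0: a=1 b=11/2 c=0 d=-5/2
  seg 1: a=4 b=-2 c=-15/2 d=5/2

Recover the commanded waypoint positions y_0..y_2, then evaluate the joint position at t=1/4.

y_0=1 y_1=4 y_2=-3
S(1/4) = 299/128

y_0 = S_0(0) = a_0 = 1
y_1 = S_1(0) = a_1 = 4
y_2 = S_1(1) = -3
t_q=1/4 is in segment 0 (τ=1/4); S_0(τ)=299/128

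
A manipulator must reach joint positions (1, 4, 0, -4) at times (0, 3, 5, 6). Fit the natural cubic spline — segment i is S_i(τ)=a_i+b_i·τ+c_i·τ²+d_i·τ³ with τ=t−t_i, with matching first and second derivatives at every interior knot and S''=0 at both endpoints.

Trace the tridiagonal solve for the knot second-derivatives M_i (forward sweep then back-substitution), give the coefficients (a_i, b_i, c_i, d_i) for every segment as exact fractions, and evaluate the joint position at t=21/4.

  seg 0: a=1 b=7/4 c=0 d=-1/12
  seg 1: a=4 b=-1/2 c=-3/4 d=0
  seg 2: a=0 b=-7/2 c=-3/4 d=1/4
S(21/4) = -235/256

Δ: Δ0=1, Δ1=-2, Δ2=-4
row 1: diag=10, rhs=-18; c'=1/5, d'=-9/5
row 2: denom=6−2·1/5=28/5; d'=(-12−2·-9/5)/(28/5)=-3/2
back: M2=-3/2
back: M1=-9/5−1/5·-3/2=-3/2
M: M0=0, M1=-3/2, M2=-3/2, M3=0
seg 0: a=1, c=M0/2=0, d=(M1−M0)/(6·3)=-1/12, b=Δ0−h0·(2M0+M1)/6=7/4
seg 1: a=4, c=M1/2=-3/4, d=(M2−M1)/(6·2)=0, b=Δ1−h1·(2M1+M2)/6=-1/2
seg 2: a=0, c=M2/2=-3/4, d=(M3−M2)/(6·1)=1/4, b=Δ2−h2·(2M2+M3)/6=-7/2
t_q=21/4 → seg 2, τ=1/4; S=0+-7/2·τ+-3/4·τ²+1/4·τ³=-235/256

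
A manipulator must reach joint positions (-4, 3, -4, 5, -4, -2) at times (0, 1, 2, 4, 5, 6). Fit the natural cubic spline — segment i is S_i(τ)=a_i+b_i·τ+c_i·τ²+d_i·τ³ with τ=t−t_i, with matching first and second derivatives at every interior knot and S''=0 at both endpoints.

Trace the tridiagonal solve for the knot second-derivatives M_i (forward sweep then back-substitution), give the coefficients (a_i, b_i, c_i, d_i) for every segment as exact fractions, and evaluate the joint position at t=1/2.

Δ: Δ0=7, Δ1=-7, Δ2=9/2, Δ3=-9, Δ4=2
row 1: diag=4, rhs=-84; c'=1/4, d'=-21
row 2: denom=6−1·1/4=23/4; d'=(69−1·-21)/(23/4)=360/23
row 3: denom=6−2·8/23=122/23; d'=(-81−2·360/23)/(122/23)=-2583/122
row 4: denom=4−1·23/122=465/122; d'=(66−1·-2583/122)/(465/122)=709/31
back: M4=709/31
back: M3=-2583/122−23/122·709/31=-790/31
back: M2=360/23−8/23·-790/31=760/31
back: M1=-21−1/4·760/31=-841/31
M: M0=0, M1=-841/31, M2=760/31, M3=-790/31, M4=709/31, M5=0
seg 0: a=-4, c=M0/2=0, d=(M1−M0)/(6·1)=-841/186, b=Δ0−h0·(2M0+M1)/6=2143/186
seg 1: a=3, c=M1/2=-841/62, d=(M2−M1)/(6·1)=1601/186, b=Δ1−h1·(2M1+M2)/6=-190/93
seg 2: a=-4, c=M2/2=380/31, d=(M3−M2)/(6·2)=-25/6, b=Δ2−h2·(2M2+M3)/6=-623/186
seg 3: a=5, c=M3/2=-395/31, d=(M4−M3)/(6·1)=1499/186, b=Δ3−h3·(2M3+M4)/6=-803/186
seg 4: a=-4, c=M4/2=709/62, d=(M5−M4)/(6·1)=-709/186, b=Δ4−h4·(2M4+M5)/6=-523/93
t_q=1/2 → seg 0, τ=1/2; S=-4+2143/186·τ+0·τ²+-841/186·τ³=593/496

  seg 0: a=-4 b=2143/186 c=0 d=-841/186
  seg 1: a=3 b=-190/93 c=-841/62 d=1601/186
  seg 2: a=-4 b=-623/186 c=380/31 d=-25/6
  seg 3: a=5 b=-803/186 c=-395/31 d=1499/186
  seg 4: a=-4 b=-523/93 c=709/62 d=-709/186
S(1/2) = 593/496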